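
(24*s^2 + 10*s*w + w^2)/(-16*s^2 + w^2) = (-6*s - w)/(4*s - w)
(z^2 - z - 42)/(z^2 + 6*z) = (z - 7)/z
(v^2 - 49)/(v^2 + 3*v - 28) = (v - 7)/(v - 4)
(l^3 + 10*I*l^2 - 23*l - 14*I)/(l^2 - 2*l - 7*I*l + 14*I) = (l^3 + 10*I*l^2 - 23*l - 14*I)/(l^2 - 2*l - 7*I*l + 14*I)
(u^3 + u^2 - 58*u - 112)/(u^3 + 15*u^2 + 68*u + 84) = (u - 8)/(u + 6)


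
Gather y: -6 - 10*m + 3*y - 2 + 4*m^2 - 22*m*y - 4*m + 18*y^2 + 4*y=4*m^2 - 14*m + 18*y^2 + y*(7 - 22*m) - 8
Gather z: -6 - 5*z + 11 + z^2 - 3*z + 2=z^2 - 8*z + 7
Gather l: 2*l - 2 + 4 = 2*l + 2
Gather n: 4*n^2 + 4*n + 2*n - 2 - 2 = 4*n^2 + 6*n - 4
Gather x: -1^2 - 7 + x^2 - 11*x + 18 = x^2 - 11*x + 10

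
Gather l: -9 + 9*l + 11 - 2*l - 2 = 7*l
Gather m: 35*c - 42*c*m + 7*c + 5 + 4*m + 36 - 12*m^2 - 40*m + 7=42*c - 12*m^2 + m*(-42*c - 36) + 48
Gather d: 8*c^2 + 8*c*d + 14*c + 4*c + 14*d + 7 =8*c^2 + 18*c + d*(8*c + 14) + 7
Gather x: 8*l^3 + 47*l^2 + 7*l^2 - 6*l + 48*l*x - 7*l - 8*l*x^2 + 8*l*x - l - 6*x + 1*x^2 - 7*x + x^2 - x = 8*l^3 + 54*l^2 - 14*l + x^2*(2 - 8*l) + x*(56*l - 14)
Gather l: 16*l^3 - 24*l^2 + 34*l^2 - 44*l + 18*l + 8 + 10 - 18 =16*l^3 + 10*l^2 - 26*l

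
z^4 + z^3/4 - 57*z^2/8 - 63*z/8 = z*(z - 3)*(z + 3/2)*(z + 7/4)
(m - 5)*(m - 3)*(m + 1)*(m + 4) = m^4 - 3*m^3 - 21*m^2 + 43*m + 60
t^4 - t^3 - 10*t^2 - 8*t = t*(t - 4)*(t + 1)*(t + 2)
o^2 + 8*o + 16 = (o + 4)^2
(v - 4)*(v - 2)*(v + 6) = v^3 - 28*v + 48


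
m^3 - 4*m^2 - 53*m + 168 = (m - 8)*(m - 3)*(m + 7)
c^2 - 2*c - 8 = (c - 4)*(c + 2)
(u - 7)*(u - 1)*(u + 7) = u^3 - u^2 - 49*u + 49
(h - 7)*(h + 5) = h^2 - 2*h - 35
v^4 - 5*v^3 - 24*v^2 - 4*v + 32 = (v - 8)*(v - 1)*(v + 2)^2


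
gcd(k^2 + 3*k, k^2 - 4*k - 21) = k + 3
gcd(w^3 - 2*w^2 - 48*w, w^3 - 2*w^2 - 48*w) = w^3 - 2*w^2 - 48*w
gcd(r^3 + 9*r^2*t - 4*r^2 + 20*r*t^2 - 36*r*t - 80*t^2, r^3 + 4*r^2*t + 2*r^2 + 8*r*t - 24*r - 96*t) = r^2 + 4*r*t - 4*r - 16*t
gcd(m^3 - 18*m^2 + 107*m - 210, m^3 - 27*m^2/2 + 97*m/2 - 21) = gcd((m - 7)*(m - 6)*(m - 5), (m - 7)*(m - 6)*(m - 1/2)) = m^2 - 13*m + 42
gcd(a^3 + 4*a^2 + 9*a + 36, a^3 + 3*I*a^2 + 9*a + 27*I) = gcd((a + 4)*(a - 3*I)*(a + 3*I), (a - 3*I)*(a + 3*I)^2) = a^2 + 9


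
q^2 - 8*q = q*(q - 8)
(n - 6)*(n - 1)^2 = n^3 - 8*n^2 + 13*n - 6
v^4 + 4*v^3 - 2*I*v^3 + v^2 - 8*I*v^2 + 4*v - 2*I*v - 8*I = (v + 4)*(v - 2*I)*(v - I)*(v + I)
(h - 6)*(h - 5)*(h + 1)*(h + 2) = h^4 - 8*h^3 - h^2 + 68*h + 60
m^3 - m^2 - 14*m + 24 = (m - 3)*(m - 2)*(m + 4)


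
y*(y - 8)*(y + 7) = y^3 - y^2 - 56*y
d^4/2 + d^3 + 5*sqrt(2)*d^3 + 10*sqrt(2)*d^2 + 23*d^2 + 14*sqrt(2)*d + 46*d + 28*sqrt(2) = (d/2 + 1)*(d + sqrt(2))*(d + 2*sqrt(2))*(d + 7*sqrt(2))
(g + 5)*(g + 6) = g^2 + 11*g + 30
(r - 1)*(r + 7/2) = r^2 + 5*r/2 - 7/2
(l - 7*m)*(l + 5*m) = l^2 - 2*l*m - 35*m^2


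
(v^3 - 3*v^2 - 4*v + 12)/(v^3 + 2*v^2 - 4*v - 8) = (v - 3)/(v + 2)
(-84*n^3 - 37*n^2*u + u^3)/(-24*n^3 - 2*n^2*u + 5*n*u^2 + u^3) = (-7*n + u)/(-2*n + u)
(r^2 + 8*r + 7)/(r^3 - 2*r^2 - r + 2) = (r + 7)/(r^2 - 3*r + 2)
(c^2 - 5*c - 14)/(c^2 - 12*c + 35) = (c + 2)/(c - 5)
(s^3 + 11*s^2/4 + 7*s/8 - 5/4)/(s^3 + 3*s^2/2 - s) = (s + 5/4)/s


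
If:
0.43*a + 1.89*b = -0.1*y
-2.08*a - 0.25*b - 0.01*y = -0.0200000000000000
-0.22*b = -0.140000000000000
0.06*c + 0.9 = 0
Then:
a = -0.01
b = 0.64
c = -15.00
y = -11.99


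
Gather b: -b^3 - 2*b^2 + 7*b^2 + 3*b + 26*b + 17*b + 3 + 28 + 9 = -b^3 + 5*b^2 + 46*b + 40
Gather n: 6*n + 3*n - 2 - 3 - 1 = 9*n - 6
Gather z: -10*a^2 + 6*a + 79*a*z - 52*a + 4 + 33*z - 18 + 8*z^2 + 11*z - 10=-10*a^2 - 46*a + 8*z^2 + z*(79*a + 44) - 24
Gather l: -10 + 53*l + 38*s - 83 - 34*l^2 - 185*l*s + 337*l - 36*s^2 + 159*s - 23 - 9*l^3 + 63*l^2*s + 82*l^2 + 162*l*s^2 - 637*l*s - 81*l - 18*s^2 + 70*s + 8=-9*l^3 + l^2*(63*s + 48) + l*(162*s^2 - 822*s + 309) - 54*s^2 + 267*s - 108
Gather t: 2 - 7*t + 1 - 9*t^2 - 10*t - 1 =-9*t^2 - 17*t + 2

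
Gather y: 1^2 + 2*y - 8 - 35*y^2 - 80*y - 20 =-35*y^2 - 78*y - 27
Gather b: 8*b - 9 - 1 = 8*b - 10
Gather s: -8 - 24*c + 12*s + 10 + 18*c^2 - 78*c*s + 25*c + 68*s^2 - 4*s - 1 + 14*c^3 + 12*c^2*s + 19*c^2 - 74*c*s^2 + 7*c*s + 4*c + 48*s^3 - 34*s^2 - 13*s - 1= 14*c^3 + 37*c^2 + 5*c + 48*s^3 + s^2*(34 - 74*c) + s*(12*c^2 - 71*c - 5)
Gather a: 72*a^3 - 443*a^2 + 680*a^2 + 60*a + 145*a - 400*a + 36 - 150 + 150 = 72*a^3 + 237*a^2 - 195*a + 36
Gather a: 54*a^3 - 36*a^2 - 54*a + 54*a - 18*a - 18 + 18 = 54*a^3 - 36*a^2 - 18*a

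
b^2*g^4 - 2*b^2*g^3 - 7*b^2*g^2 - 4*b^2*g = g*(g - 4)*(b*g + b)^2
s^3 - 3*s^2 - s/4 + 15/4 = (s - 5/2)*(s - 3/2)*(s + 1)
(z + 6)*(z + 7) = z^2 + 13*z + 42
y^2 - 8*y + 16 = (y - 4)^2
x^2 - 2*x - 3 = (x - 3)*(x + 1)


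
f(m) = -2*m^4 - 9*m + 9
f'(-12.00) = 13815.00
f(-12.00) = -41355.00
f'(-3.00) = 207.00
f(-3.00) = -126.00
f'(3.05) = -235.98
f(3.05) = -191.52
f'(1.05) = -18.26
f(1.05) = -2.88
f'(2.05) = -77.92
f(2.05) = -44.77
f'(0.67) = -11.41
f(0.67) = 2.57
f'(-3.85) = 447.53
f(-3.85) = -395.76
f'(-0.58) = -7.44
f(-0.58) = 13.99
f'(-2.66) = 141.57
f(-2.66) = -67.19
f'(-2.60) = 131.61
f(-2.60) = -59.00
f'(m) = -8*m^3 - 9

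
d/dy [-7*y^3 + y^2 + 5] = y*(2 - 21*y)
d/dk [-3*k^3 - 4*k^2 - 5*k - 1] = -9*k^2 - 8*k - 5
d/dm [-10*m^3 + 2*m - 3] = 2 - 30*m^2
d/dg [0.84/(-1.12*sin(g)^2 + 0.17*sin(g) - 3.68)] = (1.8816*sin(g) - 0.1428)*cos(g)/(1.12*sin(g)^2 - 0.17*sin(g) + 3.68)^2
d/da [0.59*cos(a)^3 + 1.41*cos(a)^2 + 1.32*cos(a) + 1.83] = (1.77*sin(a)^2 - 2.82*cos(a) - 3.09)*sin(a)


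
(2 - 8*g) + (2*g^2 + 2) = 2*g^2 - 8*g + 4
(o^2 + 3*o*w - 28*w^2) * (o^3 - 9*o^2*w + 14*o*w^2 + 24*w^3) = o^5 - 6*o^4*w - 41*o^3*w^2 + 318*o^2*w^3 - 320*o*w^4 - 672*w^5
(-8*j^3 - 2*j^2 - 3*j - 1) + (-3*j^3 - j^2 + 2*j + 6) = -11*j^3 - 3*j^2 - j + 5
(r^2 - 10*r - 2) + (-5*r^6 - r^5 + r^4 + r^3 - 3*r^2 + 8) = -5*r^6 - r^5 + r^4 + r^3 - 2*r^2 - 10*r + 6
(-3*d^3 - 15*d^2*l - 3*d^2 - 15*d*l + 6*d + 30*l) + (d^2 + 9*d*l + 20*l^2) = -3*d^3 - 15*d^2*l - 2*d^2 - 6*d*l + 6*d + 20*l^2 + 30*l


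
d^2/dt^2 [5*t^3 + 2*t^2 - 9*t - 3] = 30*t + 4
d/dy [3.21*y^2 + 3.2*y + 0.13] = 6.42*y + 3.2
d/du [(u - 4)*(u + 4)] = 2*u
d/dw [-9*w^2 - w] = -18*w - 1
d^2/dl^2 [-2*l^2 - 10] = -4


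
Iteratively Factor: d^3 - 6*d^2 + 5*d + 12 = (d - 3)*(d^2 - 3*d - 4) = (d - 4)*(d - 3)*(d + 1)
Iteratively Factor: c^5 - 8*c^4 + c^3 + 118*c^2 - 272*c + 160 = (c - 2)*(c^4 - 6*c^3 - 11*c^2 + 96*c - 80) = (c - 2)*(c + 4)*(c^3 - 10*c^2 + 29*c - 20) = (c - 5)*(c - 2)*(c + 4)*(c^2 - 5*c + 4) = (c - 5)*(c - 4)*(c - 2)*(c + 4)*(c - 1)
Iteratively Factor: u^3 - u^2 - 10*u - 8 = (u + 1)*(u^2 - 2*u - 8) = (u + 1)*(u + 2)*(u - 4)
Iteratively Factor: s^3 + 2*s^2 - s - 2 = (s + 1)*(s^2 + s - 2) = (s + 1)*(s + 2)*(s - 1)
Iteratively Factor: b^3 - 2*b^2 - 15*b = (b + 3)*(b^2 - 5*b) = b*(b + 3)*(b - 5)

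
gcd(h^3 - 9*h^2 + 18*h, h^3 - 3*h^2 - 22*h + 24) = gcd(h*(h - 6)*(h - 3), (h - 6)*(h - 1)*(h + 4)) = h - 6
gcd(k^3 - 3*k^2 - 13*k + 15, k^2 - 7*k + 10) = k - 5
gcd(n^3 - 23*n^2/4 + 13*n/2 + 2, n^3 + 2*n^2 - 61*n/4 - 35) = n - 4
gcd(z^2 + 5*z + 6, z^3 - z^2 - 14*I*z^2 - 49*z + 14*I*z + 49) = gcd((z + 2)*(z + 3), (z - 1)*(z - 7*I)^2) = 1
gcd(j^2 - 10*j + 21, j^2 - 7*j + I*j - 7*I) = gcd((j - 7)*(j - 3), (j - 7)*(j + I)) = j - 7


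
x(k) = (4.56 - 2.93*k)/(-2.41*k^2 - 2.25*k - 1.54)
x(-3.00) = -0.81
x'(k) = (4.56 - 2.93*k)*(4.82*k + 2.25)/(-2.41*k^2 - 2.25*k - 1.54)^2 - 2.93/(-2.41*k^2 - 2.25*k - 1.54) = (-7.0613*k^2 + 21.9792*k + 14.7722)/(5.8081*k^4 + 10.845*k^3 + 12.4853*k^2 + 6.93*k + 2.3716)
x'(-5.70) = -0.08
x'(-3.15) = -0.37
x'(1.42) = 0.34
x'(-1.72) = -1.91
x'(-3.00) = -0.42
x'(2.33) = 0.07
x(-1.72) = -2.00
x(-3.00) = -0.81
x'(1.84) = 0.16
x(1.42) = -0.04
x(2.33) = 0.11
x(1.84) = 0.06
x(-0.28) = -4.90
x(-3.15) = -0.75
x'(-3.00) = -0.42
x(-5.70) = -0.32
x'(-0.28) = 6.68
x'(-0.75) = -3.89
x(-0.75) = -5.59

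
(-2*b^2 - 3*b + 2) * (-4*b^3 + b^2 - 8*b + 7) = 8*b^5 + 10*b^4 + 5*b^3 + 12*b^2 - 37*b + 14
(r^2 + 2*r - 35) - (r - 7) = r^2 + r - 28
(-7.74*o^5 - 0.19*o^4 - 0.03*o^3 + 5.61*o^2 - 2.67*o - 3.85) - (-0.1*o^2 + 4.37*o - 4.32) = -7.74*o^5 - 0.19*o^4 - 0.03*o^3 + 5.71*o^2 - 7.04*o + 0.47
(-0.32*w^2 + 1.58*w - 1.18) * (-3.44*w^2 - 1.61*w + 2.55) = 1.1008*w^4 - 4.92*w^3 + 0.6994*w^2 + 5.9288*w - 3.009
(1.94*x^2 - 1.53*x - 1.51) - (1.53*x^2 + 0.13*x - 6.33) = 0.41*x^2 - 1.66*x + 4.82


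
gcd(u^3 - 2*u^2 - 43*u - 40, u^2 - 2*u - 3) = u + 1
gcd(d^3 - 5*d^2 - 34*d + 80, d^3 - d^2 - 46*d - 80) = d^2 - 3*d - 40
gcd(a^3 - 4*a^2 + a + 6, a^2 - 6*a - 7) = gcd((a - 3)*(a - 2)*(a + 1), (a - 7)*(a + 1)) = a + 1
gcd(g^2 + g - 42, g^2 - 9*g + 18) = g - 6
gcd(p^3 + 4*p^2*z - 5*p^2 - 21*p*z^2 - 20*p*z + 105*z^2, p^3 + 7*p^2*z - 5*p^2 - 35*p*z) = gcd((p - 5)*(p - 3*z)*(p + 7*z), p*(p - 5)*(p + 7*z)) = p^2 + 7*p*z - 5*p - 35*z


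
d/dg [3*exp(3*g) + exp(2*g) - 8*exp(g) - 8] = (9*exp(2*g) + 2*exp(g) - 8)*exp(g)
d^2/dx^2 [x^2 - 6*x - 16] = 2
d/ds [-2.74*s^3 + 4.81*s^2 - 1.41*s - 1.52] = -8.22*s^2 + 9.62*s - 1.41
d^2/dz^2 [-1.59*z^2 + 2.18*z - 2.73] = -3.18000000000000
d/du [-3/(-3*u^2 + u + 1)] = 3*(1 - 6*u)/(-3*u^2 + u + 1)^2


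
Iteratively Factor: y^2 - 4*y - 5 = (y - 5)*(y + 1)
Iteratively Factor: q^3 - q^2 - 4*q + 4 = (q + 2)*(q^2 - 3*q + 2) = (q - 2)*(q + 2)*(q - 1)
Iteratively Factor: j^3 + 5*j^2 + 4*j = (j + 1)*(j^2 + 4*j) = (j + 1)*(j + 4)*(j)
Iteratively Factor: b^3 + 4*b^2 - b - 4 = (b + 4)*(b^2 - 1) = (b - 1)*(b + 4)*(b + 1)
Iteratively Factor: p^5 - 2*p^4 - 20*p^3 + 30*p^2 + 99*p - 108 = (p - 4)*(p^4 + 2*p^3 - 12*p^2 - 18*p + 27) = (p - 4)*(p + 3)*(p^3 - p^2 - 9*p + 9) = (p - 4)*(p - 1)*(p + 3)*(p^2 - 9) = (p - 4)*(p - 3)*(p - 1)*(p + 3)*(p + 3)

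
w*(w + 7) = w^2 + 7*w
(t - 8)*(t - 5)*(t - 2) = t^3 - 15*t^2 + 66*t - 80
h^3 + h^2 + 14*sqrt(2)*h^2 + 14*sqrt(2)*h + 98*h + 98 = (h + 1)*(h + 7*sqrt(2))^2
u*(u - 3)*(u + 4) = u^3 + u^2 - 12*u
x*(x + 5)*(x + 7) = x^3 + 12*x^2 + 35*x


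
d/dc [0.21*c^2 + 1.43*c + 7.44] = 0.42*c + 1.43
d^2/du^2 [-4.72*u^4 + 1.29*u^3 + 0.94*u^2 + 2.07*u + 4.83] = -56.64*u^2 + 7.74*u + 1.88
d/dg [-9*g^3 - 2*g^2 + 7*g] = -27*g^2 - 4*g + 7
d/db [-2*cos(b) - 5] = 2*sin(b)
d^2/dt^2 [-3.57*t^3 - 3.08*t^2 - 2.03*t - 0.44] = -21.42*t - 6.16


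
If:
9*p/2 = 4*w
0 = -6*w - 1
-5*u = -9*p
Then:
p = -4/27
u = -4/15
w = -1/6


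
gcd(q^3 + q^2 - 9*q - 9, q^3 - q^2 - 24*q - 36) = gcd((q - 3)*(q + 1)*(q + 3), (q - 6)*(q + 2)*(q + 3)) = q + 3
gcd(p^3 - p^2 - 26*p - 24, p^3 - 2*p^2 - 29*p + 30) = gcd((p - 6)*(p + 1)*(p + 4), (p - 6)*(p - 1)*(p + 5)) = p - 6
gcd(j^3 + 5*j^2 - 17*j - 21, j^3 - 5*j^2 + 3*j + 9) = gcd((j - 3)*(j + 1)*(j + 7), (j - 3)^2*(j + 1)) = j^2 - 2*j - 3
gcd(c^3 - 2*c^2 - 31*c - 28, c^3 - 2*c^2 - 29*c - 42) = c - 7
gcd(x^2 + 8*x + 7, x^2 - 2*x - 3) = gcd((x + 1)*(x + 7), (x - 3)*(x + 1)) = x + 1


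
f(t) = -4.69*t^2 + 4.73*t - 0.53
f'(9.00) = -79.69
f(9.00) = -337.85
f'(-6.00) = 61.01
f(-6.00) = -197.75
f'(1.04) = -5.03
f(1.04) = -0.68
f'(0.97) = -4.37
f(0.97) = -0.35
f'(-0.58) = 10.17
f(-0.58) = -4.85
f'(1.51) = -9.43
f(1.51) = -4.08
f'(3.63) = -29.32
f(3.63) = -45.16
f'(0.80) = -2.77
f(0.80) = 0.25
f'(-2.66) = 29.68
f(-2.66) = -46.30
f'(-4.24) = 44.50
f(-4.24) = -104.90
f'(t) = 4.73 - 9.38*t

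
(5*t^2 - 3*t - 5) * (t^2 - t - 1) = 5*t^4 - 8*t^3 - 7*t^2 + 8*t + 5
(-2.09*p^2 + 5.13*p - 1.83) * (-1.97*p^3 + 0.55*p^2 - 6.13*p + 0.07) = 4.1173*p^5 - 11.2556*p^4 + 19.2383*p^3 - 32.5997*p^2 + 11.577*p - 0.1281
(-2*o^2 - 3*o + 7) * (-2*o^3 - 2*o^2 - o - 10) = 4*o^5 + 10*o^4 - 6*o^3 + 9*o^2 + 23*o - 70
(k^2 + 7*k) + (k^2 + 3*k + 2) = 2*k^2 + 10*k + 2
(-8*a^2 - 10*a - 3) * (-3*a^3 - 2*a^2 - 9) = 24*a^5 + 46*a^4 + 29*a^3 + 78*a^2 + 90*a + 27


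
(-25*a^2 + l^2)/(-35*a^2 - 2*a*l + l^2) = (5*a - l)/(7*a - l)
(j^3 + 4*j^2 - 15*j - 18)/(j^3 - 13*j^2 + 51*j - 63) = (j^2 + 7*j + 6)/(j^2 - 10*j + 21)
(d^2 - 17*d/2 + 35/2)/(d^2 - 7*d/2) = (d - 5)/d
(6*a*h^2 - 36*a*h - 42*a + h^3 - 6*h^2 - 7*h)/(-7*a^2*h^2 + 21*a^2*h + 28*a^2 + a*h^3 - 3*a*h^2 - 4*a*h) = (-6*a*h + 42*a - h^2 + 7*h)/(a*(7*a*h - 28*a - h^2 + 4*h))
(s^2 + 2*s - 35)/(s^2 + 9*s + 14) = (s - 5)/(s + 2)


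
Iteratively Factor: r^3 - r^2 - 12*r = (r - 4)*(r^2 + 3*r) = r*(r - 4)*(r + 3)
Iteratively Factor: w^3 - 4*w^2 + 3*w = (w - 1)*(w^2 - 3*w) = w*(w - 1)*(w - 3)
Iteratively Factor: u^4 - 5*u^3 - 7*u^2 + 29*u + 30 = (u - 3)*(u^3 - 2*u^2 - 13*u - 10) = (u - 3)*(u + 2)*(u^2 - 4*u - 5) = (u - 3)*(u + 1)*(u + 2)*(u - 5)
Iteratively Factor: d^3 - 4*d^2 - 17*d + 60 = (d + 4)*(d^2 - 8*d + 15) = (d - 5)*(d + 4)*(d - 3)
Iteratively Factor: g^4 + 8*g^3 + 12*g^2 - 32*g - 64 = (g + 4)*(g^3 + 4*g^2 - 4*g - 16) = (g + 2)*(g + 4)*(g^2 + 2*g - 8) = (g + 2)*(g + 4)^2*(g - 2)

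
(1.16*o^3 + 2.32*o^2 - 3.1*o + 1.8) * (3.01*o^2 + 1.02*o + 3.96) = 3.4916*o^5 + 8.1664*o^4 - 2.371*o^3 + 11.4432*o^2 - 10.44*o + 7.128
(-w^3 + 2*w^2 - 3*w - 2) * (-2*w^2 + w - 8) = 2*w^5 - 5*w^4 + 16*w^3 - 15*w^2 + 22*w + 16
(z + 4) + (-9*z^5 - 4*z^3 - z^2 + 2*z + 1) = -9*z^5 - 4*z^3 - z^2 + 3*z + 5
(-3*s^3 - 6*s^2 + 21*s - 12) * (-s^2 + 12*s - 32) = 3*s^5 - 30*s^4 + 3*s^3 + 456*s^2 - 816*s + 384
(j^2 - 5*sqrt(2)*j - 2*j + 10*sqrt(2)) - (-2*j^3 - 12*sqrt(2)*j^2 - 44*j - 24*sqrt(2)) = 2*j^3 + j^2 + 12*sqrt(2)*j^2 - 5*sqrt(2)*j + 42*j + 34*sqrt(2)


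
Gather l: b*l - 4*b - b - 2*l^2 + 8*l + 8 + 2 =-5*b - 2*l^2 + l*(b + 8) + 10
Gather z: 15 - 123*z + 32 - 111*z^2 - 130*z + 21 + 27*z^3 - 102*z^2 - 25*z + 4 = 27*z^3 - 213*z^2 - 278*z + 72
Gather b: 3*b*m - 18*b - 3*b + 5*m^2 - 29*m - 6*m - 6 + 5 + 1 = b*(3*m - 21) + 5*m^2 - 35*m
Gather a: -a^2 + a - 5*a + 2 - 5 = -a^2 - 4*a - 3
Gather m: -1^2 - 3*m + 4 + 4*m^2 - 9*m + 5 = 4*m^2 - 12*m + 8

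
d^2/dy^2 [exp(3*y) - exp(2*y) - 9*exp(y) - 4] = (9*exp(2*y) - 4*exp(y) - 9)*exp(y)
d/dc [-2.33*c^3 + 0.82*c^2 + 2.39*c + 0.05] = -6.99*c^2 + 1.64*c + 2.39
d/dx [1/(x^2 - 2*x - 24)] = 2*(1 - x)/(-x^2 + 2*x + 24)^2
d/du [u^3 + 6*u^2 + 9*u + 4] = 3*u^2 + 12*u + 9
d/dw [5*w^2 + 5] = 10*w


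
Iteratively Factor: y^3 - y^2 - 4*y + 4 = (y - 2)*(y^2 + y - 2) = (y - 2)*(y - 1)*(y + 2)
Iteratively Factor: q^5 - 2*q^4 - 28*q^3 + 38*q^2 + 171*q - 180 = (q - 1)*(q^4 - q^3 - 29*q^2 + 9*q + 180) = (q - 1)*(q + 3)*(q^3 - 4*q^2 - 17*q + 60) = (q - 1)*(q + 3)*(q + 4)*(q^2 - 8*q + 15) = (q - 3)*(q - 1)*(q + 3)*(q + 4)*(q - 5)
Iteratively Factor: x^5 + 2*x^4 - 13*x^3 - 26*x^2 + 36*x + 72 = (x - 3)*(x^4 + 5*x^3 + 2*x^2 - 20*x - 24) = (x - 3)*(x - 2)*(x^3 + 7*x^2 + 16*x + 12) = (x - 3)*(x - 2)*(x + 2)*(x^2 + 5*x + 6) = (x - 3)*(x - 2)*(x + 2)^2*(x + 3)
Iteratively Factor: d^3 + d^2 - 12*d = (d + 4)*(d^2 - 3*d) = (d - 3)*(d + 4)*(d)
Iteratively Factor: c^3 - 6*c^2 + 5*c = (c - 1)*(c^2 - 5*c) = (c - 5)*(c - 1)*(c)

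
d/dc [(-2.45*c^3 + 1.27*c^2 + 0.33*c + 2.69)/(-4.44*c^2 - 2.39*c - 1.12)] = (10.878*c^4 + 11.711*c^3 + 6.6619*c^2 + 21.0424*c + 6.0595)/(19.7136*c^4 + 21.2232*c^3 + 15.6577*c^2 + 5.3536*c + 1.2544)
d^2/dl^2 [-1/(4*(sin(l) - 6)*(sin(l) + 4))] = (4*sin(l)^4 - 6*sin(l)^3 + 94*sin(l)^2 - 36*sin(l) - 56)/(4*(sin(l) - 6)^3*(sin(l) + 4)^3)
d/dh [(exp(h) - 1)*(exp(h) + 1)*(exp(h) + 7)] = (3*exp(2*h) + 14*exp(h) - 1)*exp(h)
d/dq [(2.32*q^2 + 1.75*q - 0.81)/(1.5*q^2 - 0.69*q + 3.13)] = (-4.2258*q^2 + 16.9532*q + 4.9186)/(2.25*q^4 - 2.07*q^3 + 9.8661*q^2 - 4.3194*q + 9.7969)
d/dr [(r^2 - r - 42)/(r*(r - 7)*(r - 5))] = (-r^2 - 12*r + 30)/(r^2*(r^2 - 10*r + 25))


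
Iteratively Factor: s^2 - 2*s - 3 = (s - 3)*(s + 1)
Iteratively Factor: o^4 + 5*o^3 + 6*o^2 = (o)*(o^3 + 5*o^2 + 6*o) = o^2*(o^2 + 5*o + 6) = o^2*(o + 3)*(o + 2)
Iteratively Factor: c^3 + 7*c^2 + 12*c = (c)*(c^2 + 7*c + 12) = c*(c + 3)*(c + 4)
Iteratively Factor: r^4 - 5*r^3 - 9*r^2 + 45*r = (r)*(r^3 - 5*r^2 - 9*r + 45) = r*(r - 3)*(r^2 - 2*r - 15) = r*(r - 3)*(r + 3)*(r - 5)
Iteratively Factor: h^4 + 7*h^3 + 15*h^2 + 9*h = (h)*(h^3 + 7*h^2 + 15*h + 9) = h*(h + 1)*(h^2 + 6*h + 9) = h*(h + 1)*(h + 3)*(h + 3)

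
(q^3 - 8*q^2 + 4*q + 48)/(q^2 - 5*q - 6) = (q^2 - 2*q - 8)/(q + 1)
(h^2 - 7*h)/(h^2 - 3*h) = (h - 7)/(h - 3)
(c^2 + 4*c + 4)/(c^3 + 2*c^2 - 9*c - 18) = (c + 2)/(c^2 - 9)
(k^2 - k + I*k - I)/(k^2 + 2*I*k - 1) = (k - 1)/(k + I)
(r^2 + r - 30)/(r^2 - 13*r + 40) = (r + 6)/(r - 8)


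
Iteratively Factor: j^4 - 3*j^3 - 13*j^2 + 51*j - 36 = (j - 1)*(j^3 - 2*j^2 - 15*j + 36) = (j - 3)*(j - 1)*(j^2 + j - 12) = (j - 3)*(j - 1)*(j + 4)*(j - 3)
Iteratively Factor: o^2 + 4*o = (o + 4)*(o)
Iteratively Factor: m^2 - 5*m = (m)*(m - 5)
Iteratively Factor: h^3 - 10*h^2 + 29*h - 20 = (h - 4)*(h^2 - 6*h + 5) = (h - 5)*(h - 4)*(h - 1)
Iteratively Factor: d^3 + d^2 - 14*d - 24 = (d + 2)*(d^2 - d - 12) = (d + 2)*(d + 3)*(d - 4)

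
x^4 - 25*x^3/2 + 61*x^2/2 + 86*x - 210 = (x - 7)*(x - 6)*(x - 2)*(x + 5/2)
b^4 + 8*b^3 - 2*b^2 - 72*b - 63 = (b - 3)*(b + 1)*(b + 3)*(b + 7)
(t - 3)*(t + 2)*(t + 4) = t^3 + 3*t^2 - 10*t - 24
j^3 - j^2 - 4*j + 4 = (j - 2)*(j - 1)*(j + 2)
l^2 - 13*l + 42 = (l - 7)*(l - 6)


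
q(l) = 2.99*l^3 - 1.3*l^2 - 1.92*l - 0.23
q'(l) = 8.97*l^2 - 2.6*l - 1.92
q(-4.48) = -286.57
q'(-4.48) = 189.76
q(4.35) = 212.93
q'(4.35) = 156.50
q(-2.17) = -32.74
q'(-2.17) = 45.96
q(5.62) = 478.66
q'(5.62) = 266.78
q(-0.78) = -0.94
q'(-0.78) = 5.57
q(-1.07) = -3.33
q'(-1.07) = 11.13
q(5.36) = 412.56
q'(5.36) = 241.85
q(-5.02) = -401.61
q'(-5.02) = 237.18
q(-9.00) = -2267.96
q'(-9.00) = 748.05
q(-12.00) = -5331.11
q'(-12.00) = 1320.96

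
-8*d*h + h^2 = h*(-8*d + h)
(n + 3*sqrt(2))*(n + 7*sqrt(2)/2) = n^2 + 13*sqrt(2)*n/2 + 21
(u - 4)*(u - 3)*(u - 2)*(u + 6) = u^4 - 3*u^3 - 28*u^2 + 132*u - 144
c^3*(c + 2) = c^4 + 2*c^3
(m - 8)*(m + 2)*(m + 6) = m^3 - 52*m - 96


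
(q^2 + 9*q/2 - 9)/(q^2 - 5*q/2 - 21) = (-2*q^2 - 9*q + 18)/(-2*q^2 + 5*q + 42)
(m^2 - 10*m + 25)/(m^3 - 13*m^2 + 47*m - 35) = (m - 5)/(m^2 - 8*m + 7)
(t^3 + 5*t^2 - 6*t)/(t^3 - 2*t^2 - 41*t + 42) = t/(t - 7)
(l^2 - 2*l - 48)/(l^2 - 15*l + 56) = (l + 6)/(l - 7)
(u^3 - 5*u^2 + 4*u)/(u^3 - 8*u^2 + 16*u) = (u - 1)/(u - 4)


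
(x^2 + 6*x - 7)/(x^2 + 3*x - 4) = (x + 7)/(x + 4)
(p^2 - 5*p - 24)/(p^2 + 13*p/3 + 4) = 3*(p - 8)/(3*p + 4)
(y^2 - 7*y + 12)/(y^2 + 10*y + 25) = (y^2 - 7*y + 12)/(y^2 + 10*y + 25)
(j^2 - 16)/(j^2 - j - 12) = (j + 4)/(j + 3)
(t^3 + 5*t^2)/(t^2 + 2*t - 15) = t^2/(t - 3)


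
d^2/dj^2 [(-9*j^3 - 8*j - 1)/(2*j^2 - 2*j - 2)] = 2*(-13*j^3 - 15*j^2 - 24*j + 3)/(j^6 - 3*j^5 + 5*j^3 - 3*j - 1)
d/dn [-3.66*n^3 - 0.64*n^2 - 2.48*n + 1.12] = -10.98*n^2 - 1.28*n - 2.48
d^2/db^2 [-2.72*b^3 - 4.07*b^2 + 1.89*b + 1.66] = -16.32*b - 8.14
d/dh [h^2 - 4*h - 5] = 2*h - 4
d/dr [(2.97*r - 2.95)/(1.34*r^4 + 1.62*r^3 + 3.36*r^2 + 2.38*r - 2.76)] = (-11.9394*r^4 + 6.1892*r^3 + 4.3578*r^2 + 19.824*r - 1.1762)/(1.7956*r^8 + 4.3416*r^7 + 11.6292*r^6 + 17.2648*r^5 + 11.604*r^4 + 7.0512*r^3 - 12.8828*r^2 - 13.1376*r + 7.6176)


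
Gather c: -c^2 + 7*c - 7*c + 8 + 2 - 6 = 4 - c^2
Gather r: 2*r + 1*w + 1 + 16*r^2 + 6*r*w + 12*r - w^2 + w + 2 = 16*r^2 + r*(6*w + 14) - w^2 + 2*w + 3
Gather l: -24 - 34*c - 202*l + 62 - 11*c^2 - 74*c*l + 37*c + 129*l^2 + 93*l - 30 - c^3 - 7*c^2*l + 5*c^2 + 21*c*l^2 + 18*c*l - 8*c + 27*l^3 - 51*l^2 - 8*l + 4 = -c^3 - 6*c^2 - 5*c + 27*l^3 + l^2*(21*c + 78) + l*(-7*c^2 - 56*c - 117) + 12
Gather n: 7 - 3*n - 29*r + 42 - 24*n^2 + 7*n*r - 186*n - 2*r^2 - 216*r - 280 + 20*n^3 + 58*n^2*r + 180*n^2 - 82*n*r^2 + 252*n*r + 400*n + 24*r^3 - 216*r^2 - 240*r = 20*n^3 + n^2*(58*r + 156) + n*(-82*r^2 + 259*r + 211) + 24*r^3 - 218*r^2 - 485*r - 231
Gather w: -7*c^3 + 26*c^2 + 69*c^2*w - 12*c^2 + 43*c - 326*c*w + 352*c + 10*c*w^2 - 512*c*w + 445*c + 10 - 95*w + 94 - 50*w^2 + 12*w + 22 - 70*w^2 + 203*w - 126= -7*c^3 + 14*c^2 + 840*c + w^2*(10*c - 120) + w*(69*c^2 - 838*c + 120)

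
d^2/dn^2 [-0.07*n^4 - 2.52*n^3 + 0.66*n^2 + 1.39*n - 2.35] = -0.84*n^2 - 15.12*n + 1.32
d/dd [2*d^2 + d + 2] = 4*d + 1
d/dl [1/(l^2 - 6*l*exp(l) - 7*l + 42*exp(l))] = (6*l*exp(l) - 2*l - 36*exp(l) + 7)/(l^2 - 6*l*exp(l) - 7*l + 42*exp(l))^2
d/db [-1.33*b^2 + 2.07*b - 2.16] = 2.07 - 2.66*b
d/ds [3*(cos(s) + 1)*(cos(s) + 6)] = -3*(2*cos(s) + 7)*sin(s)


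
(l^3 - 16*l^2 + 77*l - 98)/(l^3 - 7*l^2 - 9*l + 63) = (l^2 - 9*l + 14)/(l^2 - 9)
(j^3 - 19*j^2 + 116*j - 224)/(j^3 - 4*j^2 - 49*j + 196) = (j - 8)/(j + 7)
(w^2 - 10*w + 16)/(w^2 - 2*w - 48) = (w - 2)/(w + 6)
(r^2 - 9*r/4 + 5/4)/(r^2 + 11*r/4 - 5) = (r - 1)/(r + 4)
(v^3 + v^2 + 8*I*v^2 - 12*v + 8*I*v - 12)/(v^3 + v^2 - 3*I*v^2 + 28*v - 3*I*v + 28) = (v^2 + 8*I*v - 12)/(v^2 - 3*I*v + 28)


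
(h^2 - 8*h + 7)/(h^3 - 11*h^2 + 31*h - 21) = 1/(h - 3)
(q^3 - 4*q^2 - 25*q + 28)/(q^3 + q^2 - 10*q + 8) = (q - 7)/(q - 2)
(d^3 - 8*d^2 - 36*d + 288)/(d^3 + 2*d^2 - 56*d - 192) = (d - 6)/(d + 4)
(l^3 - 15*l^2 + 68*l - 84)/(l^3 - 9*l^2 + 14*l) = (l - 6)/l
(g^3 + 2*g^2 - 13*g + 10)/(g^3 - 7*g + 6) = (g + 5)/(g + 3)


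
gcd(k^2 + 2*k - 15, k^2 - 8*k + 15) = k - 3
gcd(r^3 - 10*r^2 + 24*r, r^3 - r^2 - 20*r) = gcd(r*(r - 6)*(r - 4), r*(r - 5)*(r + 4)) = r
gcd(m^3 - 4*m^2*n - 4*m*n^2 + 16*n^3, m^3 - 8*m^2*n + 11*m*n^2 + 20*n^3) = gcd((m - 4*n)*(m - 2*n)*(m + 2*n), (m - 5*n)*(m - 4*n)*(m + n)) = m - 4*n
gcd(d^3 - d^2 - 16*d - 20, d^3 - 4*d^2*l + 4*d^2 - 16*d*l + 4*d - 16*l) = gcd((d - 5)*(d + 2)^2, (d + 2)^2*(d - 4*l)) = d^2 + 4*d + 4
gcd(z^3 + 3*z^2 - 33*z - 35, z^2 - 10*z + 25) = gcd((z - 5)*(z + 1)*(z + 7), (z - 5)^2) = z - 5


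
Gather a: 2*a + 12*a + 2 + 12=14*a + 14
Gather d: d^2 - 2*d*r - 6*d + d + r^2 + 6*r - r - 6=d^2 + d*(-2*r - 5) + r^2 + 5*r - 6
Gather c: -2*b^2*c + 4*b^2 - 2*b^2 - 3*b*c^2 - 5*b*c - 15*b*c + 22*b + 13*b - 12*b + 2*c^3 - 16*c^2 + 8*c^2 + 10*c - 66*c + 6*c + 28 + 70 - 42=2*b^2 + 23*b + 2*c^3 + c^2*(-3*b - 8) + c*(-2*b^2 - 20*b - 50) + 56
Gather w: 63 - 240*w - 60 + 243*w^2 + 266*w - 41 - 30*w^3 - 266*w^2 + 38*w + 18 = -30*w^3 - 23*w^2 + 64*w - 20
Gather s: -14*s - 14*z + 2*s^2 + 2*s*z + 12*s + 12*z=2*s^2 + s*(2*z - 2) - 2*z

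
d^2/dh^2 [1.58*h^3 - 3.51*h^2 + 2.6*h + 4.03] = 9.48*h - 7.02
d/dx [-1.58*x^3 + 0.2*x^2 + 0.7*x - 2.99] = -4.74*x^2 + 0.4*x + 0.7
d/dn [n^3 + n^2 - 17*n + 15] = 3*n^2 + 2*n - 17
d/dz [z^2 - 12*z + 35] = 2*z - 12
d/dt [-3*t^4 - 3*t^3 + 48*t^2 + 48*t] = -12*t^3 - 9*t^2 + 96*t + 48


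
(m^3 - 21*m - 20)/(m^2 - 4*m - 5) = m + 4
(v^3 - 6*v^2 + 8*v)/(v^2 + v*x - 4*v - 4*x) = v*(v - 2)/(v + x)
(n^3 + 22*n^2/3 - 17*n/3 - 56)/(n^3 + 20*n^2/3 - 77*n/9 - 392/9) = 3*(n + 3)/(3*n + 7)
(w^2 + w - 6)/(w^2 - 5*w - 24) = (w - 2)/(w - 8)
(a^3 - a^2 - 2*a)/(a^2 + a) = a - 2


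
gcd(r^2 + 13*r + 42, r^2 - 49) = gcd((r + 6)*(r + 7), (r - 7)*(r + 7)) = r + 7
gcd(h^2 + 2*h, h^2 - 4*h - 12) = h + 2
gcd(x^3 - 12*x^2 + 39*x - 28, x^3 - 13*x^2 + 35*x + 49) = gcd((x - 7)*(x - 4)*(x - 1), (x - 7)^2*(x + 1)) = x - 7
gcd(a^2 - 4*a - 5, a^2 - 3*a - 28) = 1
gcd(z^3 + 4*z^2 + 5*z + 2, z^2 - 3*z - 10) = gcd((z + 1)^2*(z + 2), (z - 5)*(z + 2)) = z + 2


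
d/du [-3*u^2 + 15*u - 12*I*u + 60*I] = -6*u + 15 - 12*I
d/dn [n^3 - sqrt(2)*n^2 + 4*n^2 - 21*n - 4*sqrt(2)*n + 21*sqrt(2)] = 3*n^2 - 2*sqrt(2)*n + 8*n - 21 - 4*sqrt(2)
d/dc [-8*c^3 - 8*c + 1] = -24*c^2 - 8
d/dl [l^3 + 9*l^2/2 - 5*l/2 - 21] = 3*l^2 + 9*l - 5/2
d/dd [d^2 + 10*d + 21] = 2*d + 10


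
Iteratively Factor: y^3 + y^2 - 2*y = (y - 1)*(y^2 + 2*y) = (y - 1)*(y + 2)*(y)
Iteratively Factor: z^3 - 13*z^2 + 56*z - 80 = (z - 4)*(z^2 - 9*z + 20) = (z - 5)*(z - 4)*(z - 4)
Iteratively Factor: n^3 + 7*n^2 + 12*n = (n)*(n^2 + 7*n + 12) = n*(n + 4)*(n + 3)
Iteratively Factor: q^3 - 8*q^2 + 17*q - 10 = (q - 1)*(q^2 - 7*q + 10) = (q - 5)*(q - 1)*(q - 2)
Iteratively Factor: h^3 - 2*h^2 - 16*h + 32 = (h - 2)*(h^2 - 16) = (h - 4)*(h - 2)*(h + 4)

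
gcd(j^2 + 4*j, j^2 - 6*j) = j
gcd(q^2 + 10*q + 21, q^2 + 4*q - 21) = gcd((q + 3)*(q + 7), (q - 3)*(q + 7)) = q + 7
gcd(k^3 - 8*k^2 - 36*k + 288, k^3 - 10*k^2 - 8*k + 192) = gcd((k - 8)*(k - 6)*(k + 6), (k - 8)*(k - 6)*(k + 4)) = k^2 - 14*k + 48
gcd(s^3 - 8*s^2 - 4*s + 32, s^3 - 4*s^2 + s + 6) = s - 2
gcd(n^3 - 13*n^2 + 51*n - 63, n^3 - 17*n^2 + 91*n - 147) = n^2 - 10*n + 21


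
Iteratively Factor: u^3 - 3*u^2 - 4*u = (u)*(u^2 - 3*u - 4) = u*(u - 4)*(u + 1)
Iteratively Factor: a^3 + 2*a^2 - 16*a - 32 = (a + 2)*(a^2 - 16) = (a + 2)*(a + 4)*(a - 4)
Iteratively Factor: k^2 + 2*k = (k + 2)*(k)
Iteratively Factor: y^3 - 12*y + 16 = (y - 2)*(y^2 + 2*y - 8) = (y - 2)*(y + 4)*(y - 2)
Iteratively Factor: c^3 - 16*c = (c - 4)*(c^2 + 4*c) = (c - 4)*(c + 4)*(c)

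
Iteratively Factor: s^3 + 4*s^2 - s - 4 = (s + 4)*(s^2 - 1) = (s + 1)*(s + 4)*(s - 1)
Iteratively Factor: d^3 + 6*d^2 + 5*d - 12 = (d - 1)*(d^2 + 7*d + 12) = (d - 1)*(d + 3)*(d + 4)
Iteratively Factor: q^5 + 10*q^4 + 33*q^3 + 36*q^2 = (q + 4)*(q^4 + 6*q^3 + 9*q^2) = q*(q + 4)*(q^3 + 6*q^2 + 9*q) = q^2*(q + 4)*(q^2 + 6*q + 9) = q^2*(q + 3)*(q + 4)*(q + 3)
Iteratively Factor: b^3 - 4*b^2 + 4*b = (b - 2)*(b^2 - 2*b) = (b - 2)^2*(b)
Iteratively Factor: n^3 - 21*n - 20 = (n + 4)*(n^2 - 4*n - 5) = (n + 1)*(n + 4)*(n - 5)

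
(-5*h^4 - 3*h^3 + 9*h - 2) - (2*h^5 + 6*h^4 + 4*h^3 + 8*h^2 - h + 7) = -2*h^5 - 11*h^4 - 7*h^3 - 8*h^2 + 10*h - 9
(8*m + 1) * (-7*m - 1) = -56*m^2 - 15*m - 1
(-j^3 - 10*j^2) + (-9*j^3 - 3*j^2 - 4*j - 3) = -10*j^3 - 13*j^2 - 4*j - 3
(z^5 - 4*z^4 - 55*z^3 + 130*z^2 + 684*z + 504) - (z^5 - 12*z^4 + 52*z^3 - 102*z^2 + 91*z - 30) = 8*z^4 - 107*z^3 + 232*z^2 + 593*z + 534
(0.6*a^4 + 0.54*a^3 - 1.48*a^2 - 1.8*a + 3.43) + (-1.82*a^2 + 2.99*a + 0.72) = 0.6*a^4 + 0.54*a^3 - 3.3*a^2 + 1.19*a + 4.15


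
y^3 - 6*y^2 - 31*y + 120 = (y - 8)*(y - 3)*(y + 5)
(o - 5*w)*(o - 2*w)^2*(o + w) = o^4 - 8*o^3*w + 15*o^2*w^2 + 4*o*w^3 - 20*w^4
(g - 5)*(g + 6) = g^2 + g - 30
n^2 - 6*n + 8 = (n - 4)*(n - 2)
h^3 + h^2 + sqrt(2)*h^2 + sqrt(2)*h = h*(h + 1)*(h + sqrt(2))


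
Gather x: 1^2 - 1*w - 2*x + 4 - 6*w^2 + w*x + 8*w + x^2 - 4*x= -6*w^2 + 7*w + x^2 + x*(w - 6) + 5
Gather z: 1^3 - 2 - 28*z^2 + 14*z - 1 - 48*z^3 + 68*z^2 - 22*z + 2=-48*z^3 + 40*z^2 - 8*z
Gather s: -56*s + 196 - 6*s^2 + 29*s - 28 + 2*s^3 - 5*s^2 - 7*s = 2*s^3 - 11*s^2 - 34*s + 168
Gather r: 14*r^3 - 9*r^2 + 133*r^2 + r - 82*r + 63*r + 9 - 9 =14*r^3 + 124*r^2 - 18*r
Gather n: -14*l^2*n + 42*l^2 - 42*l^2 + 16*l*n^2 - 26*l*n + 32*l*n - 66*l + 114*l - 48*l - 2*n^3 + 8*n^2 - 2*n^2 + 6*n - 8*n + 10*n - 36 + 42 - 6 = -2*n^3 + n^2*(16*l + 6) + n*(-14*l^2 + 6*l + 8)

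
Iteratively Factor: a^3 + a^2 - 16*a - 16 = (a + 4)*(a^2 - 3*a - 4) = (a - 4)*(a + 4)*(a + 1)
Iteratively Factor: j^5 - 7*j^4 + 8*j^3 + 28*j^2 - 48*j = (j - 4)*(j^4 - 3*j^3 - 4*j^2 + 12*j) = (j - 4)*(j + 2)*(j^3 - 5*j^2 + 6*j) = j*(j - 4)*(j + 2)*(j^2 - 5*j + 6) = j*(j - 4)*(j - 3)*(j + 2)*(j - 2)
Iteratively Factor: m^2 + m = (m)*(m + 1)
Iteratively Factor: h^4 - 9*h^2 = (h)*(h^3 - 9*h) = h^2*(h^2 - 9) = h^2*(h - 3)*(h + 3)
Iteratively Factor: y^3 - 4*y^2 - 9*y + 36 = (y - 3)*(y^2 - y - 12) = (y - 3)*(y + 3)*(y - 4)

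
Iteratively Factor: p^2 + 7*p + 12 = (p + 3)*(p + 4)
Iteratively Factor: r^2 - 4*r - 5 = (r + 1)*(r - 5)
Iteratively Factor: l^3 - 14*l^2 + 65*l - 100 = (l - 5)*(l^2 - 9*l + 20) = (l - 5)*(l - 4)*(l - 5)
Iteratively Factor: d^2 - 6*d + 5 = (d - 5)*(d - 1)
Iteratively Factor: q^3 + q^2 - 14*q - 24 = (q + 2)*(q^2 - q - 12) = (q - 4)*(q + 2)*(q + 3)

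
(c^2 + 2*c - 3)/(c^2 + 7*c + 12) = (c - 1)/(c + 4)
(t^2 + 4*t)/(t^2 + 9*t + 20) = t/(t + 5)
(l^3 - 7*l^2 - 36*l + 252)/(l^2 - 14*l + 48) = (l^2 - l - 42)/(l - 8)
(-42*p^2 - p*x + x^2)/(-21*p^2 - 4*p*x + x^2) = (6*p + x)/(3*p + x)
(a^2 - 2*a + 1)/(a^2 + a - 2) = (a - 1)/(a + 2)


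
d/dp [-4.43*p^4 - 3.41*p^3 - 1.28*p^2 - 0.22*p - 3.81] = -17.72*p^3 - 10.23*p^2 - 2.56*p - 0.22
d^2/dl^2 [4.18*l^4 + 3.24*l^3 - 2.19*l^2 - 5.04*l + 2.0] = 50.16*l^2 + 19.44*l - 4.38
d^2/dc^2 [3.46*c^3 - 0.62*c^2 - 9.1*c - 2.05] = 20.76*c - 1.24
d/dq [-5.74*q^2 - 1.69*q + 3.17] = -11.48*q - 1.69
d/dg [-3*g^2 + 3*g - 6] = 3 - 6*g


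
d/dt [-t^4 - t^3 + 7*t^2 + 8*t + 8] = -4*t^3 - 3*t^2 + 14*t + 8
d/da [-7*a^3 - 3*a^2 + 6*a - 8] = -21*a^2 - 6*a + 6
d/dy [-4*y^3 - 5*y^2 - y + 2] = -12*y^2 - 10*y - 1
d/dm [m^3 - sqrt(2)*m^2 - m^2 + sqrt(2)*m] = 3*m^2 - 2*sqrt(2)*m - 2*m + sqrt(2)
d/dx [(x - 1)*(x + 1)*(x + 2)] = 3*x^2 + 4*x - 1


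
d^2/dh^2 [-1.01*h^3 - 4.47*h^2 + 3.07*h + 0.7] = -6.06*h - 8.94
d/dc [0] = 0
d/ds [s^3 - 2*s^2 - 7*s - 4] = 3*s^2 - 4*s - 7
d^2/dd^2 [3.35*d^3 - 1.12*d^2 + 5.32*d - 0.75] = 20.1*d - 2.24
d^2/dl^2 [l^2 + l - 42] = 2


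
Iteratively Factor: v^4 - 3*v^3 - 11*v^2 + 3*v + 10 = (v + 1)*(v^3 - 4*v^2 - 7*v + 10) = (v - 5)*(v + 1)*(v^2 + v - 2) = (v - 5)*(v + 1)*(v + 2)*(v - 1)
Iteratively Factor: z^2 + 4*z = (z + 4)*(z)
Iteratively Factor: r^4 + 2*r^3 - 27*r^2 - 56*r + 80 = (r - 5)*(r^3 + 7*r^2 + 8*r - 16) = (r - 5)*(r + 4)*(r^2 + 3*r - 4) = (r - 5)*(r + 4)^2*(r - 1)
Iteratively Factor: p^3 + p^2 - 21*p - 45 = (p + 3)*(p^2 - 2*p - 15) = (p - 5)*(p + 3)*(p + 3)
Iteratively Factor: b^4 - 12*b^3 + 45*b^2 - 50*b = (b - 2)*(b^3 - 10*b^2 + 25*b) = (b - 5)*(b - 2)*(b^2 - 5*b) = (b - 5)^2*(b - 2)*(b)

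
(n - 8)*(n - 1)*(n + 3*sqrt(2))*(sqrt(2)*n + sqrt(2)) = sqrt(2)*n^4 - 8*sqrt(2)*n^3 + 6*n^3 - 48*n^2 - sqrt(2)*n^2 - 6*n + 8*sqrt(2)*n + 48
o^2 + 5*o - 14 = (o - 2)*(o + 7)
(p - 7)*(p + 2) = p^2 - 5*p - 14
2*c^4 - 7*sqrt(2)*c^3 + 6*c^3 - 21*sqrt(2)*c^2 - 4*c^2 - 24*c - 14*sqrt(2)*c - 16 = (c + 2)*(c - 4*sqrt(2))*(sqrt(2)*c + 1)*(sqrt(2)*c + sqrt(2))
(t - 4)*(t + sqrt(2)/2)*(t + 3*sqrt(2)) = t^3 - 4*t^2 + 7*sqrt(2)*t^2/2 - 14*sqrt(2)*t + 3*t - 12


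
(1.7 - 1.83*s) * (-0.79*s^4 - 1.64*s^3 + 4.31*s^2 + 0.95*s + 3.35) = 1.4457*s^5 + 1.6582*s^4 - 10.6753*s^3 + 5.5885*s^2 - 4.5155*s + 5.695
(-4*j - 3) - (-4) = 1 - 4*j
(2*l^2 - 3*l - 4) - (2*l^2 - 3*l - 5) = 1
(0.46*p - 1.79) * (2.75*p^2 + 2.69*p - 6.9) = 1.265*p^3 - 3.6851*p^2 - 7.9891*p + 12.351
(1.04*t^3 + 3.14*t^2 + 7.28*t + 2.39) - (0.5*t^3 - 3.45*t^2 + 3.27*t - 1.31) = 0.54*t^3 + 6.59*t^2 + 4.01*t + 3.7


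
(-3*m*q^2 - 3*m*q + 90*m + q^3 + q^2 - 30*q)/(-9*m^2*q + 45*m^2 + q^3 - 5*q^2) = (q + 6)/(3*m + q)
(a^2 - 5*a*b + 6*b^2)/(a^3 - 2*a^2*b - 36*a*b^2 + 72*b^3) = (a - 3*b)/(a^2 - 36*b^2)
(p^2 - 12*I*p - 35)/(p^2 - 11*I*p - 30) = (p - 7*I)/(p - 6*I)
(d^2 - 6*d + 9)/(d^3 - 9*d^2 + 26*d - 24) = (d - 3)/(d^2 - 6*d + 8)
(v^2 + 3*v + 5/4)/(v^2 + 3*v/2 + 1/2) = (v + 5/2)/(v + 1)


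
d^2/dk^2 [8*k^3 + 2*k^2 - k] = 48*k + 4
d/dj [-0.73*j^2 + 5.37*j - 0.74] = 5.37 - 1.46*j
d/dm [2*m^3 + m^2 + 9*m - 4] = 6*m^2 + 2*m + 9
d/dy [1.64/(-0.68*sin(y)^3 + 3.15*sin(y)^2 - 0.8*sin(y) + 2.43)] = (3.3456*sin(y)^2 - 10.332*sin(y) + 1.312)*cos(y)/(0.68*sin(y)^3 - 3.15*sin(y)^2 + 0.8*sin(y) - 2.43)^2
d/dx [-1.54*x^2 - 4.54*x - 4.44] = -3.08*x - 4.54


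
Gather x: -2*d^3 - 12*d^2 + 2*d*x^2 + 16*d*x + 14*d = -2*d^3 - 12*d^2 + 2*d*x^2 + 16*d*x + 14*d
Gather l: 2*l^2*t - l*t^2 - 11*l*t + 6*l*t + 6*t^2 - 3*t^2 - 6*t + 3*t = 2*l^2*t + l*(-t^2 - 5*t) + 3*t^2 - 3*t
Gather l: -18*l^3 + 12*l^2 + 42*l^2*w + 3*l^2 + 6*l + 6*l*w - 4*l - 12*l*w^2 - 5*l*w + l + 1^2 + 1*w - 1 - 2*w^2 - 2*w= -18*l^3 + l^2*(42*w + 15) + l*(-12*w^2 + w + 3) - 2*w^2 - w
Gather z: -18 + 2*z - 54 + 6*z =8*z - 72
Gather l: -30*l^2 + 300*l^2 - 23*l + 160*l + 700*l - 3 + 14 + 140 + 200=270*l^2 + 837*l + 351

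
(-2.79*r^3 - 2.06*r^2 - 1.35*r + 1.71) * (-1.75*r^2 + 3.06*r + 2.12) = 4.8825*r^5 - 4.9324*r^4 - 9.8559*r^3 - 11.4907*r^2 + 2.3706*r + 3.6252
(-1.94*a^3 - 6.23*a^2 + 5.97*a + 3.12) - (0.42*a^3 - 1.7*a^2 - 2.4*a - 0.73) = -2.36*a^3 - 4.53*a^2 + 8.37*a + 3.85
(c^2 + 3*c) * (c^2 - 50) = c^4 + 3*c^3 - 50*c^2 - 150*c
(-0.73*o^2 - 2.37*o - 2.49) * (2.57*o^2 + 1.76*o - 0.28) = -1.8761*o^4 - 7.3757*o^3 - 10.3661*o^2 - 3.7188*o + 0.6972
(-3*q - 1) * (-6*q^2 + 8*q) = 18*q^3 - 18*q^2 - 8*q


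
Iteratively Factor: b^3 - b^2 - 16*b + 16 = (b + 4)*(b^2 - 5*b + 4) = (b - 1)*(b + 4)*(b - 4)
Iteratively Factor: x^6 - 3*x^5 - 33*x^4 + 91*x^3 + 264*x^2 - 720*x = (x - 3)*(x^5 - 33*x^3 - 8*x^2 + 240*x) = x*(x - 3)*(x^4 - 33*x^2 - 8*x + 240) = x*(x - 3)*(x + 4)*(x^3 - 4*x^2 - 17*x + 60) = x*(x - 3)*(x + 4)^2*(x^2 - 8*x + 15) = x*(x - 5)*(x - 3)*(x + 4)^2*(x - 3)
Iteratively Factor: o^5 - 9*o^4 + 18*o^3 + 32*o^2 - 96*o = (o)*(o^4 - 9*o^3 + 18*o^2 + 32*o - 96) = o*(o + 2)*(o^3 - 11*o^2 + 40*o - 48) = o*(o - 4)*(o + 2)*(o^2 - 7*o + 12) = o*(o - 4)*(o - 3)*(o + 2)*(o - 4)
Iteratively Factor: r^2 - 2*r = (r - 2)*(r)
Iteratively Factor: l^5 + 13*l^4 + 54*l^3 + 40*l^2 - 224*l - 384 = (l + 3)*(l^4 + 10*l^3 + 24*l^2 - 32*l - 128) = (l - 2)*(l + 3)*(l^3 + 12*l^2 + 48*l + 64) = (l - 2)*(l + 3)*(l + 4)*(l^2 + 8*l + 16) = (l - 2)*(l + 3)*(l + 4)^2*(l + 4)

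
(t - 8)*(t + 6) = t^2 - 2*t - 48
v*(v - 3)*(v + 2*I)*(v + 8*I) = v^4 - 3*v^3 + 10*I*v^3 - 16*v^2 - 30*I*v^2 + 48*v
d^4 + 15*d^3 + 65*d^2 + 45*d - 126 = (d - 1)*(d + 3)*(d + 6)*(d + 7)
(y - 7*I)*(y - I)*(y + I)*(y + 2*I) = y^4 - 5*I*y^3 + 15*y^2 - 5*I*y + 14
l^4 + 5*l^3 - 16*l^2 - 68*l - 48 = (l - 4)*(l + 1)*(l + 2)*(l + 6)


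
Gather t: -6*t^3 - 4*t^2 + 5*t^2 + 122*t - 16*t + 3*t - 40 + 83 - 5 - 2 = -6*t^3 + t^2 + 109*t + 36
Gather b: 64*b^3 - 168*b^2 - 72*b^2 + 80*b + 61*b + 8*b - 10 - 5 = 64*b^3 - 240*b^2 + 149*b - 15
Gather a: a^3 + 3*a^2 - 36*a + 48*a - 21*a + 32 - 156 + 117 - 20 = a^3 + 3*a^2 - 9*a - 27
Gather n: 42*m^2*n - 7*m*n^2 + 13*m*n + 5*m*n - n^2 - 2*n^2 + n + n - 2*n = n^2*(-7*m - 3) + n*(42*m^2 + 18*m)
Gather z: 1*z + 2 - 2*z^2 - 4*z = -2*z^2 - 3*z + 2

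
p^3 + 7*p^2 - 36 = (p - 2)*(p + 3)*(p + 6)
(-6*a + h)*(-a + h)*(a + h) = 6*a^3 - a^2*h - 6*a*h^2 + h^3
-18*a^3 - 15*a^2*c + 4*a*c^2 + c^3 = (-3*a + c)*(a + c)*(6*a + c)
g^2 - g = g*(g - 1)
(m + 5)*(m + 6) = m^2 + 11*m + 30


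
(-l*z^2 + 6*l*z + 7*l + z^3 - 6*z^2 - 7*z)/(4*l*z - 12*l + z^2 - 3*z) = (-l*z^2 + 6*l*z + 7*l + z^3 - 6*z^2 - 7*z)/(4*l*z - 12*l + z^2 - 3*z)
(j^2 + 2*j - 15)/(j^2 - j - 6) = (j + 5)/(j + 2)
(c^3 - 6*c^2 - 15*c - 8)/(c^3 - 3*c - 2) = (c - 8)/(c - 2)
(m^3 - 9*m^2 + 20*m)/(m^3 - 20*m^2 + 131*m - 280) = m*(m - 4)/(m^2 - 15*m + 56)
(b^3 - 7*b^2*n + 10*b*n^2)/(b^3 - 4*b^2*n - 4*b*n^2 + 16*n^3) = b*(b - 5*n)/(b^2 - 2*b*n - 8*n^2)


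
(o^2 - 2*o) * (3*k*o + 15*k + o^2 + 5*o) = 3*k*o^3 + 9*k*o^2 - 30*k*o + o^4 + 3*o^3 - 10*o^2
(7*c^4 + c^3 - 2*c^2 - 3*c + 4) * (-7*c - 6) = -49*c^5 - 49*c^4 + 8*c^3 + 33*c^2 - 10*c - 24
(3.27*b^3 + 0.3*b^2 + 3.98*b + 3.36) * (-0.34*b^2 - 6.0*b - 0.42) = -1.1118*b^5 - 19.722*b^4 - 4.5266*b^3 - 25.1484*b^2 - 21.8316*b - 1.4112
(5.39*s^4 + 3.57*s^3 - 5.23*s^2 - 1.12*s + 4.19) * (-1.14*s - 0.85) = -6.1446*s^5 - 8.6513*s^4 + 2.9277*s^3 + 5.7223*s^2 - 3.8246*s - 3.5615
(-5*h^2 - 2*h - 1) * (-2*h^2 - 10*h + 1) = 10*h^4 + 54*h^3 + 17*h^2 + 8*h - 1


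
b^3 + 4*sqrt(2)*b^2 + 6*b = b*(b + sqrt(2))*(b + 3*sqrt(2))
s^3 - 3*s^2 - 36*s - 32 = (s - 8)*(s + 1)*(s + 4)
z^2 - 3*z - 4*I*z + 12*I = (z - 3)*(z - 4*I)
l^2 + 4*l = l*(l + 4)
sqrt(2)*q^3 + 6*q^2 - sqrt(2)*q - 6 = (q - 1)*(q + 3*sqrt(2))*(sqrt(2)*q + sqrt(2))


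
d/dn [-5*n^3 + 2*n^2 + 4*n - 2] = -15*n^2 + 4*n + 4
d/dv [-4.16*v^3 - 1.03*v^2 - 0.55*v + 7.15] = -12.48*v^2 - 2.06*v - 0.55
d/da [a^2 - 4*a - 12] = 2*a - 4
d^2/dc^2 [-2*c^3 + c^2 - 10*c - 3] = 2 - 12*c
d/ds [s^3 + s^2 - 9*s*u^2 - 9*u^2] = 3*s^2 + 2*s - 9*u^2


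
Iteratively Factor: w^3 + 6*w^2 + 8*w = (w + 2)*(w^2 + 4*w) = (w + 2)*(w + 4)*(w)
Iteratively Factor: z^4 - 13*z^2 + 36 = (z - 2)*(z^3 + 2*z^2 - 9*z - 18) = (z - 2)*(z + 2)*(z^2 - 9) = (z - 2)*(z + 2)*(z + 3)*(z - 3)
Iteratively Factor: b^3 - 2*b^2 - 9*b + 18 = (b + 3)*(b^2 - 5*b + 6) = (b - 2)*(b + 3)*(b - 3)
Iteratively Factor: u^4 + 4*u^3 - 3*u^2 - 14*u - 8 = (u + 4)*(u^3 - 3*u - 2) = (u - 2)*(u + 4)*(u^2 + 2*u + 1) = (u - 2)*(u + 1)*(u + 4)*(u + 1)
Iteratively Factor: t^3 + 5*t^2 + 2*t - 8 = (t - 1)*(t^2 + 6*t + 8) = (t - 1)*(t + 2)*(t + 4)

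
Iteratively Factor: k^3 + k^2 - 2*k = (k + 2)*(k^2 - k) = k*(k + 2)*(k - 1)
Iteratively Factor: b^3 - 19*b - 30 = (b + 3)*(b^2 - 3*b - 10) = (b - 5)*(b + 3)*(b + 2)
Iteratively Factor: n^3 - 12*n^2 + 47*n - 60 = (n - 4)*(n^2 - 8*n + 15) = (n - 4)*(n - 3)*(n - 5)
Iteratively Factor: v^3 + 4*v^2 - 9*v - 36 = (v + 3)*(v^2 + v - 12) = (v + 3)*(v + 4)*(v - 3)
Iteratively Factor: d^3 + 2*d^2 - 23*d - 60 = (d - 5)*(d^2 + 7*d + 12) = (d - 5)*(d + 4)*(d + 3)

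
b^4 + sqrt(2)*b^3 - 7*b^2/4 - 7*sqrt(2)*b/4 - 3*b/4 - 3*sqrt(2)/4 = (b - 3/2)*(b + 1/2)*(b + 1)*(b + sqrt(2))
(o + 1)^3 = o^3 + 3*o^2 + 3*o + 1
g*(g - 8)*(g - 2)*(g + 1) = g^4 - 9*g^3 + 6*g^2 + 16*g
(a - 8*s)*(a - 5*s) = a^2 - 13*a*s + 40*s^2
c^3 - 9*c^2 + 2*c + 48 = (c - 8)*(c - 3)*(c + 2)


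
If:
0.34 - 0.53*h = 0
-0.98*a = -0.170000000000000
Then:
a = 0.17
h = 0.64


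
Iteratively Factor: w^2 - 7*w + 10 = (w - 5)*(w - 2)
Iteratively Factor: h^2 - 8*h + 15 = (h - 3)*(h - 5)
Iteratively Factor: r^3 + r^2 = (r)*(r^2 + r) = r^2*(r + 1)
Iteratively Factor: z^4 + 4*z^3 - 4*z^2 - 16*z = (z - 2)*(z^3 + 6*z^2 + 8*z) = z*(z - 2)*(z^2 + 6*z + 8) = z*(z - 2)*(z + 2)*(z + 4)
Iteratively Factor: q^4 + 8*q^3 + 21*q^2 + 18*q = (q + 2)*(q^3 + 6*q^2 + 9*q) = (q + 2)*(q + 3)*(q^2 + 3*q) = (q + 2)*(q + 3)^2*(q)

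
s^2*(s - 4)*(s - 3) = s^4 - 7*s^3 + 12*s^2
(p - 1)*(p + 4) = p^2 + 3*p - 4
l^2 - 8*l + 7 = (l - 7)*(l - 1)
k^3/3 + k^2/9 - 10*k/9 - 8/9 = (k/3 + 1/3)*(k - 2)*(k + 4/3)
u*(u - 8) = u^2 - 8*u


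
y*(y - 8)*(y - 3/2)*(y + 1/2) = y^4 - 9*y^3 + 29*y^2/4 + 6*y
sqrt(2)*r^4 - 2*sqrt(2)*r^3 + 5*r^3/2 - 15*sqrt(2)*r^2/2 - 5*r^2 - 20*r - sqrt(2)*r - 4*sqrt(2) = (r - 4)*(r + 2)*(r + sqrt(2))*(sqrt(2)*r + 1/2)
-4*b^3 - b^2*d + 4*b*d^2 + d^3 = (-b + d)*(b + d)*(4*b + d)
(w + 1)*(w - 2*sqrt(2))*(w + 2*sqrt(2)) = w^3 + w^2 - 8*w - 8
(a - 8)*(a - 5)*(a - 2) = a^3 - 15*a^2 + 66*a - 80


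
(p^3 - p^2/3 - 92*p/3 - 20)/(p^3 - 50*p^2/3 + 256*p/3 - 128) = (3*p^2 + 17*p + 10)/(3*p^2 - 32*p + 64)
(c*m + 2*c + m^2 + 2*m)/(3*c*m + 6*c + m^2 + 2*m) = (c + m)/(3*c + m)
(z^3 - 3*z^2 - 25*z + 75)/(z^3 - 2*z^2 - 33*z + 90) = (z + 5)/(z + 6)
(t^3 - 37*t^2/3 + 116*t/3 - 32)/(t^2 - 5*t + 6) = (3*t^2 - 28*t + 32)/(3*(t - 2))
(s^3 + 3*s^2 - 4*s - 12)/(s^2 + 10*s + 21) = (s^2 - 4)/(s + 7)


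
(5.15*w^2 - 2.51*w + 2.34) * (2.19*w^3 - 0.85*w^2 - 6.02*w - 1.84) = 11.2785*w^5 - 9.8744*w^4 - 23.7449*w^3 + 3.6452*w^2 - 9.4684*w - 4.3056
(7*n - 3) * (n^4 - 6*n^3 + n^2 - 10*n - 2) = 7*n^5 - 45*n^4 + 25*n^3 - 73*n^2 + 16*n + 6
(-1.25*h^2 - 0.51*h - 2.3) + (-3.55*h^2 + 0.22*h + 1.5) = -4.8*h^2 - 0.29*h - 0.8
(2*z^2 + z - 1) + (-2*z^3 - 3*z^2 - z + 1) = -2*z^3 - z^2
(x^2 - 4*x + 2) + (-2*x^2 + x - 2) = -x^2 - 3*x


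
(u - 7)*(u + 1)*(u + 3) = u^3 - 3*u^2 - 25*u - 21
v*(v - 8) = v^2 - 8*v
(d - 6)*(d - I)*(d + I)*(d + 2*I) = d^4 - 6*d^3 + 2*I*d^3 + d^2 - 12*I*d^2 - 6*d + 2*I*d - 12*I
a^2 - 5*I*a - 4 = (a - 4*I)*(a - I)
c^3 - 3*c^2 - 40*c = c*(c - 8)*(c + 5)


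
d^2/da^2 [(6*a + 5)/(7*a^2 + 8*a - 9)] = 2*(4*(6*a + 5)*(7*a + 4)^2 - (126*a + 83)*(7*a^2 + 8*a - 9))/(7*a^2 + 8*a - 9)^3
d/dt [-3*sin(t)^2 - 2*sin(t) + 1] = -2*(3*sin(t) + 1)*cos(t)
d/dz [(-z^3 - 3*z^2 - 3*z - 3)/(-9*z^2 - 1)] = 3*(3*z^4 - 8*z^2 - 16*z + 1)/(81*z^4 + 18*z^2 + 1)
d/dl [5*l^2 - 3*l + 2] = 10*l - 3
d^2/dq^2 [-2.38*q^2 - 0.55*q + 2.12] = -4.76000000000000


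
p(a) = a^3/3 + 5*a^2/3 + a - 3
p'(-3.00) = 0.00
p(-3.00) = 0.00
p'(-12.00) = 105.00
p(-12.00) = -351.00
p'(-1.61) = -1.77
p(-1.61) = -1.68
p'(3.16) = 21.52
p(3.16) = 27.32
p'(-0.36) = -0.07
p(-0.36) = -3.16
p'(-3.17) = 0.48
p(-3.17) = -0.04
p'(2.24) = 13.48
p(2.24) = 11.35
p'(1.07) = 5.71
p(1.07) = 0.39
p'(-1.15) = -1.51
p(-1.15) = -2.45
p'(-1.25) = -1.60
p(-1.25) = -2.30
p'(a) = a^2 + 10*a/3 + 1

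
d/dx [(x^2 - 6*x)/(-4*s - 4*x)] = (x*(x - 6) + 2*(3 - x)*(s + x))/(4*(s + x)^2)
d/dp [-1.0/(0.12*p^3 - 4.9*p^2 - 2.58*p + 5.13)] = (0.36*p^2 - 9.8*p - 2.58)/(0.12*p^3 - 4.9*p^2 - 2.58*p + 5.13)^2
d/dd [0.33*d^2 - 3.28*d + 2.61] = 0.66*d - 3.28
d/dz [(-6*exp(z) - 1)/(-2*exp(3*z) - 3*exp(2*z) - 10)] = 6*(-(exp(z) + 1)*(6*exp(z) + 1)*exp(z) + 2*exp(3*z) + 3*exp(2*z) + 10)*exp(z)/(2*exp(3*z) + 3*exp(2*z) + 10)^2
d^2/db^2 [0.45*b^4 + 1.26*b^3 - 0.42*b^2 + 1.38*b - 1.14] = 5.4*b^2 + 7.56*b - 0.84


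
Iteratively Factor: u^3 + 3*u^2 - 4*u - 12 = (u + 2)*(u^2 + u - 6) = (u - 2)*(u + 2)*(u + 3)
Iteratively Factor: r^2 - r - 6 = (r - 3)*(r + 2)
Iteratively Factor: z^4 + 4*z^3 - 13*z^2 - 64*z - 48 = (z + 3)*(z^3 + z^2 - 16*z - 16) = (z + 1)*(z + 3)*(z^2 - 16) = (z + 1)*(z + 3)*(z + 4)*(z - 4)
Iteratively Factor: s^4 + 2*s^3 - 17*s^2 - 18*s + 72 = (s - 3)*(s^3 + 5*s^2 - 2*s - 24) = (s - 3)*(s + 3)*(s^2 + 2*s - 8) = (s - 3)*(s + 3)*(s + 4)*(s - 2)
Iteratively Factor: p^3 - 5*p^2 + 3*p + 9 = (p - 3)*(p^2 - 2*p - 3) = (p - 3)^2*(p + 1)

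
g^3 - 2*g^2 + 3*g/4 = g*(g - 3/2)*(g - 1/2)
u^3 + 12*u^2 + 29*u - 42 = (u - 1)*(u + 6)*(u + 7)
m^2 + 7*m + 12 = (m + 3)*(m + 4)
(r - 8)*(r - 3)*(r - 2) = r^3 - 13*r^2 + 46*r - 48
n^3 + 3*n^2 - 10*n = n*(n - 2)*(n + 5)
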